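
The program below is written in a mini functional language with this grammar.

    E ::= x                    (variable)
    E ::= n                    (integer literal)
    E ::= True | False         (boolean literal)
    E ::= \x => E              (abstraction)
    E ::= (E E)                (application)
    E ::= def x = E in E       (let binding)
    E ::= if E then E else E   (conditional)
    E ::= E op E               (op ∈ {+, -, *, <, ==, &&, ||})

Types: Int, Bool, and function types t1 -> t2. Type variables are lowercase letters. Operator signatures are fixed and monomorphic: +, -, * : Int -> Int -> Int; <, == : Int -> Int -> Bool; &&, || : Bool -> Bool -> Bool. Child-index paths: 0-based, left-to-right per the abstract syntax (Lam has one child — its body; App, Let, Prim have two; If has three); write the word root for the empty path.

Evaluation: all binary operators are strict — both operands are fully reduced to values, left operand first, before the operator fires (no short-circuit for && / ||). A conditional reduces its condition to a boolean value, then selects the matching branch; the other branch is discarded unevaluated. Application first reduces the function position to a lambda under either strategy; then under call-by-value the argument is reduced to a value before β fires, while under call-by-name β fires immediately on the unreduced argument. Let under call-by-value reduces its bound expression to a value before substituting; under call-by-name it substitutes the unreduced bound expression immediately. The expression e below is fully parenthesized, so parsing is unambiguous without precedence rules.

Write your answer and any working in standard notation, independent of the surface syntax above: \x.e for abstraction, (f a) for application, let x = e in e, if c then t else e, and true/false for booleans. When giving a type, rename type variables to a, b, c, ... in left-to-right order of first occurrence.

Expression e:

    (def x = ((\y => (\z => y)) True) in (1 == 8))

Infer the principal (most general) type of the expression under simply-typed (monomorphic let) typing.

Trace:
y : a
\z._ : b -> a
\y._ : a -> b -> a
  unify a -> b -> a ~ Bool -> c
  unify a ~ Bool
  unify b -> Bool ~ c
_ _ : b -> Bool
let x : b -> Bool
  unify Int ~ Int
  unify Int ~ Int

Answer: Bool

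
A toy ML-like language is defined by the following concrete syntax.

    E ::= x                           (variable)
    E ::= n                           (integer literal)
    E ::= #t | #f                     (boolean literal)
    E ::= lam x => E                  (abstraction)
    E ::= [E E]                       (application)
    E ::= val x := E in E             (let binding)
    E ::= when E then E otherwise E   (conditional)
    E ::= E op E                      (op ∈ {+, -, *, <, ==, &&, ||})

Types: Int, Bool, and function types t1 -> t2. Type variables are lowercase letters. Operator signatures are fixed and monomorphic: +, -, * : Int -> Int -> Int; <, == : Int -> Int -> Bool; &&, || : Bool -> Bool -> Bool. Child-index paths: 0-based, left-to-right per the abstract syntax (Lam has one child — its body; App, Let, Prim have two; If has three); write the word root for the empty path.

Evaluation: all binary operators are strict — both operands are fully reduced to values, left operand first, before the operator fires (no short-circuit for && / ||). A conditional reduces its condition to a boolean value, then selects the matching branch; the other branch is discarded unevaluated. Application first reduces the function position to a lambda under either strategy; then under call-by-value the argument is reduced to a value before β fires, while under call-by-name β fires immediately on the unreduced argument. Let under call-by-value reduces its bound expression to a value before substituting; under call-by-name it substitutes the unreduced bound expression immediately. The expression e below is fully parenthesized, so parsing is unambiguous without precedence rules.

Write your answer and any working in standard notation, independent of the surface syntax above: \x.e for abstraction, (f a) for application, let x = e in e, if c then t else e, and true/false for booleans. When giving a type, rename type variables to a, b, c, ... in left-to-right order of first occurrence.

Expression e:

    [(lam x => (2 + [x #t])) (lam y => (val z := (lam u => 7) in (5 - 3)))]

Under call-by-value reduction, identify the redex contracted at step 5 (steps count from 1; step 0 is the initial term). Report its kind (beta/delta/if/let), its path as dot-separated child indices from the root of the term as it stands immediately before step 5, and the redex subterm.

Working:
step 0: ((\x.(2 + (x true))) (\y.(let z = (\u.7) in (5 - 3))))
step 1: [beta@root] (2 + ((\y.(let z = (\u.7) in (5 - 3))) true))
step 2: [beta@1] (2 + (let z = (\u.7) in (5 - 3)))
step 3: [let@1] (2 + (5 - 3))
step 4: [delta@1] (2 + 2)
step 5: [delta@root] 4

Answer: delta at root : (2 + 2)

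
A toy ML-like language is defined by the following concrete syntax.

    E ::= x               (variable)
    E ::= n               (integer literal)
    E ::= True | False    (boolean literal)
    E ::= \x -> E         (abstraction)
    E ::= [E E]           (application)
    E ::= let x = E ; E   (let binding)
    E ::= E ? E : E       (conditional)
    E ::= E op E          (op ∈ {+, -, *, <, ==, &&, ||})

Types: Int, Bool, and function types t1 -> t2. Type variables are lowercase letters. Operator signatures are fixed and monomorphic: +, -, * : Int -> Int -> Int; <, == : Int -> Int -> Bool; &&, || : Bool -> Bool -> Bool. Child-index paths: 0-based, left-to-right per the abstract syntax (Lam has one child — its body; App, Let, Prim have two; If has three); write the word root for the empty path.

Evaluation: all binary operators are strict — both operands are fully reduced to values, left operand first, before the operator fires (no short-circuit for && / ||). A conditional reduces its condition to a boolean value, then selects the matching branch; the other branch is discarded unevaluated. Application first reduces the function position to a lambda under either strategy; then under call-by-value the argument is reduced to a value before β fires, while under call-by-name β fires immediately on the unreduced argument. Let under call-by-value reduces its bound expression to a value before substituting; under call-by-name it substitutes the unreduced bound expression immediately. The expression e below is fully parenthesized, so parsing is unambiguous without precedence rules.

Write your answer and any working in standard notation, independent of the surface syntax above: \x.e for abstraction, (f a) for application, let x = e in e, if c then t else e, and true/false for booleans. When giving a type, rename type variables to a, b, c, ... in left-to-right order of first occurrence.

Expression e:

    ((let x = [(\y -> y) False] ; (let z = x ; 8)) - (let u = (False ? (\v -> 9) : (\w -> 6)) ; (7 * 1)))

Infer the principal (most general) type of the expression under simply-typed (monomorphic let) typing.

Trace:
y : a
\y._ : a -> a
  unify a -> a ~ Bool -> b
  unify a ~ Bool
  unify Bool ~ b
_ _ : Bool
let x : Bool
x : Bool
let z : Bool
  unify Int ~ Int
  unify Bool ~ Bool
\v._ : c -> Int
\w._ : d -> Int
  unify c -> Int ~ d -> Int
  unify c ~ d
  unify Int ~ Int
let u : d -> Int
  unify Int ~ Int
  unify Int ~ Int
  unify Int ~ Int

Answer: Int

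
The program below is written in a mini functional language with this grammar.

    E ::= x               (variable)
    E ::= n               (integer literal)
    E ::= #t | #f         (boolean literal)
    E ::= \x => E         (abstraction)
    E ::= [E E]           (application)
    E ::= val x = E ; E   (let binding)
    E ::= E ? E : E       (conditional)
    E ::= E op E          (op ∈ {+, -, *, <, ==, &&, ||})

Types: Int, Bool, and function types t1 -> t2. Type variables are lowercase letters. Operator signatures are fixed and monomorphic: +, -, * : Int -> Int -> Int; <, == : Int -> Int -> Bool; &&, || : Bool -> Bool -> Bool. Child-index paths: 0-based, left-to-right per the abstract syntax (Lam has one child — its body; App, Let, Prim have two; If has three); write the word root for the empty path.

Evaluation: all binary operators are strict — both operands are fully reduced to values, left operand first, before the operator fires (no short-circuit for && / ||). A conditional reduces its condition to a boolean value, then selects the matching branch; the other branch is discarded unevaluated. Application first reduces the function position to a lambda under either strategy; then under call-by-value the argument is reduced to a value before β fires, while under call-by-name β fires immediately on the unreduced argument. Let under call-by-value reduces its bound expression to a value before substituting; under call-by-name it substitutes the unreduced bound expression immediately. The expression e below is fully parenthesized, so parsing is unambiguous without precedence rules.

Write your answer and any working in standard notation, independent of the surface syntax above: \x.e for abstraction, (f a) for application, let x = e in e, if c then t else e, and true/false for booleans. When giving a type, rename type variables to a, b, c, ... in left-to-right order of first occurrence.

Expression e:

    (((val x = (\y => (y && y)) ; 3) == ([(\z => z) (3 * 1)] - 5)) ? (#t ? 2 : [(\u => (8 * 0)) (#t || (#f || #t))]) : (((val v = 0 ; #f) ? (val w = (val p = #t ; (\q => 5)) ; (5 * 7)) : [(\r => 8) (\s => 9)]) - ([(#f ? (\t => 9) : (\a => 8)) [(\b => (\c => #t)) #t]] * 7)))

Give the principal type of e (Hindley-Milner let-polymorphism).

Answer: Int

Trace:
y : a
  unify a ~ Bool
y : Bool
  unify Bool ~ Bool
\y._ : Bool -> Bool
let x : Bool -> Bool
  unify Int ~ Int
z : b
\z._ : b -> b
  unify Int ~ Int
  unify Int ~ Int
  unify b -> b ~ Int -> c
  unify b ~ Int
  unify Int ~ c
_ _ : Int
  unify Int ~ Int
  unify Int ~ Int
  unify Int ~ Int
  unify Bool ~ Bool
  unify Bool ~ Bool
  unify Int ~ Int
  unify Int ~ Int
\u._ : d -> Int
  unify Bool ~ Bool
  unify Bool ~ Bool
  unify Bool ~ Bool
  unify Bool ~ Bool
  unify d -> Int ~ Bool -> e
  unify d ~ Bool
  unify Int ~ e
_ _ : Int
  unify Int ~ Int
let v : Int
  unify Bool ~ Bool
let p : Bool
\q._ : f -> Int
let w : forall. f -> Int
  unify Int ~ Int
  unify Int ~ Int
\r._ : g -> Int
\s._ : h -> Int
  unify g -> Int ~ (h -> Int) -> i
  unify g ~ h -> Int
  unify Int ~ i
_ _ : Int
  unify Int ~ Int
  unify Int ~ Int
  unify Bool ~ Bool
\t._ : j -> Int
\a._ : k -> Int
  unify j -> Int ~ k -> Int
  unify j ~ k
  unify Int ~ Int
\c._ : m -> Bool
\b._ : l -> m -> Bool
  unify l -> m -> Bool ~ Bool -> n
  unify l ~ Bool
  unify m -> Bool ~ n
_ _ : m -> Bool
  unify k -> Int ~ (m -> Bool) -> o
  unify k ~ m -> Bool
  unify Int ~ o
_ _ : Int
  unify Int ~ Int
  unify Int ~ Int
  unify Int ~ Int
  unify Int ~ Int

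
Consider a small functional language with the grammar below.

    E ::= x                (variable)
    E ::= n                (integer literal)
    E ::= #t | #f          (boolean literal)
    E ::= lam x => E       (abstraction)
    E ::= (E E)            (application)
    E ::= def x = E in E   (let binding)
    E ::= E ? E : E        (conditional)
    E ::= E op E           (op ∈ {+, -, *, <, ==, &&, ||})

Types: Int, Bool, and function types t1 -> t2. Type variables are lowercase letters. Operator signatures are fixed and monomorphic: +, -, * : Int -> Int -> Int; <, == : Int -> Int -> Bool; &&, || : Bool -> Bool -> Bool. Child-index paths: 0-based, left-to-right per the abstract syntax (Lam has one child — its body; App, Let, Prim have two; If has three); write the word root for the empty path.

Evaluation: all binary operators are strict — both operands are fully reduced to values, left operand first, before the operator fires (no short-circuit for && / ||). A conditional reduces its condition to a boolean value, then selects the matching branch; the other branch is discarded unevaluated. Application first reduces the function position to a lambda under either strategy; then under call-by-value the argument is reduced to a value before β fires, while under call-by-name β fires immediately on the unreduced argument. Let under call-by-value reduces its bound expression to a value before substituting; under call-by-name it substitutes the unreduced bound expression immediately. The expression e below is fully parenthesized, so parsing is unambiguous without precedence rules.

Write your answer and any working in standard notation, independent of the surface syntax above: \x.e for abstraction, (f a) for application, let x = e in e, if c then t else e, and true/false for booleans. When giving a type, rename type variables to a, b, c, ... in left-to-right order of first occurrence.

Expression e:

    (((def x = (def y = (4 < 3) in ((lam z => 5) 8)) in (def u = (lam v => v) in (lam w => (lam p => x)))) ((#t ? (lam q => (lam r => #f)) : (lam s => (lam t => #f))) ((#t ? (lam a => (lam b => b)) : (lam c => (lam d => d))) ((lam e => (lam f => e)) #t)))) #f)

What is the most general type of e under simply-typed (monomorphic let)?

Derivation:
  unify Int ~ Int
  unify Int ~ Int
let y : Bool
\z._ : a -> Int
  unify a -> Int ~ Int -> b
  unify a ~ Int
  unify Int ~ b
_ _ : Int
let x : Int
v : c
\v._ : c -> c
let u : c -> c
x : Int
\p._ : e -> Int
\w._ : d -> e -> Int
  unify Bool ~ Bool
\r._ : g -> Bool
\q._ : f -> g -> Bool
\t._ : i -> Bool
\s._ : h -> i -> Bool
  unify f -> g -> Bool ~ h -> i -> Bool
  unify f ~ h
  unify g -> Bool ~ i -> Bool
  unify g ~ i
  unify Bool ~ Bool
  unify Bool ~ Bool
b : k
\b._ : k -> k
\a._ : j -> k -> k
d : m
\d._ : m -> m
\c._ : l -> m -> m
  unify j -> k -> k ~ l -> m -> m
  unify j ~ l
  unify k -> k ~ m -> m
  unify k ~ m
  unify m ~ m
e : n
\f._ : o -> n
\e._ : n -> o -> n
  unify n -> o -> n ~ Bool -> p
  unify n ~ Bool
  unify o -> Bool ~ p
_ _ : o -> Bool
  unify l -> m -> m ~ (o -> Bool) -> q
  unify l ~ o -> Bool
  unify m -> m ~ q
_ _ : m -> m
  unify h -> i -> Bool ~ (m -> m) -> r
  unify h ~ m -> m
  unify i -> Bool ~ r
_ _ : i -> Bool
  unify d -> e -> Int ~ (i -> Bool) -> s
  unify d ~ i -> Bool
  unify e -> Int ~ s
_ _ : e -> Int
  unify e -> Int ~ Bool -> t
  unify e ~ Bool
  unify Int ~ t
_ _ : Int

Answer: Int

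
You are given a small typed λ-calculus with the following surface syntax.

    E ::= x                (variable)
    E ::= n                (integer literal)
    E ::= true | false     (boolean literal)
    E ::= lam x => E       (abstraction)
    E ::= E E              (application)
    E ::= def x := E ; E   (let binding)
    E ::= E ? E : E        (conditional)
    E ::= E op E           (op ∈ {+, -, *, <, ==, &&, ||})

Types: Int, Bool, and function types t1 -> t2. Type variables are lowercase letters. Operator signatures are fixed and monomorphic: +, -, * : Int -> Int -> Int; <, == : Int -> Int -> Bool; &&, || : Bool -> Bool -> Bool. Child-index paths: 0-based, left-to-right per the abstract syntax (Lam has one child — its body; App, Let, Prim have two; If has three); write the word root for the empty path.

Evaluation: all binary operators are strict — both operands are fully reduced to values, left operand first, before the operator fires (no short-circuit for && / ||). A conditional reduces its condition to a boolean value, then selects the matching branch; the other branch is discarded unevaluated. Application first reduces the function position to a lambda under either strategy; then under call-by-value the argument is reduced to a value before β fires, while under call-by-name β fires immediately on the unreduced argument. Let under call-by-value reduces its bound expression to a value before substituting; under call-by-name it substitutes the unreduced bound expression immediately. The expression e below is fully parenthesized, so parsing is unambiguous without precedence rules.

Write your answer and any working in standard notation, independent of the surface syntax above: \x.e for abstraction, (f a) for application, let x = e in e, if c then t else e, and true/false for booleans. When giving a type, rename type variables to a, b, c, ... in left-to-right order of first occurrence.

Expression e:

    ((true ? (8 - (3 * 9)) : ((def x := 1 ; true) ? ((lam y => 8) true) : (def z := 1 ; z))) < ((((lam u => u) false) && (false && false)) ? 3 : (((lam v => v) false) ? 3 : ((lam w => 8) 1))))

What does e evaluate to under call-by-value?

Working:
step 0: ((if true then (8 - (3 * 9)) else (if (let x = 1 in true) then ((\y.8) true) else (let z = 1 in z))) < (if (((\u.u) false) && (false && false)) then 3 else (if ((\v.v) false) then 3 else ((\w.8) 1))))
step 1: [if@0] ((8 - (3 * 9)) < (if (((\u.u) false) && (false && false)) then 3 else (if ((\v.v) false) then 3 else ((\w.8) 1))))
step 2: [delta@0.1] ((8 - 27) < (if (((\u.u) false) && (false && false)) then 3 else (if ((\v.v) false) then 3 else ((\w.8) 1))))
step 3: [delta@0] (-19 < (if (((\u.u) false) && (false && false)) then 3 else (if ((\v.v) false) then 3 else ((\w.8) 1))))
step 4: [beta@1.0.0] (-19 < (if (false && (false && false)) then 3 else (if ((\v.v) false) then 3 else ((\w.8) 1))))
step 5: [delta@1.0.1] (-19 < (if (false && false) then 3 else (if ((\v.v) false) then 3 else ((\w.8) 1))))
step 6: [delta@1.0] (-19 < (if false then 3 else (if ((\v.v) false) then 3 else ((\w.8) 1))))
step 7: [if@1] (-19 < (if ((\v.v) false) then 3 else ((\w.8) 1)))
step 8: [beta@1.0] (-19 < (if false then 3 else ((\w.8) 1)))
step 9: [if@1] (-19 < ((\w.8) 1))
step 10: [beta@1] (-19 < 8)
step 11: [delta@root] true

Answer: true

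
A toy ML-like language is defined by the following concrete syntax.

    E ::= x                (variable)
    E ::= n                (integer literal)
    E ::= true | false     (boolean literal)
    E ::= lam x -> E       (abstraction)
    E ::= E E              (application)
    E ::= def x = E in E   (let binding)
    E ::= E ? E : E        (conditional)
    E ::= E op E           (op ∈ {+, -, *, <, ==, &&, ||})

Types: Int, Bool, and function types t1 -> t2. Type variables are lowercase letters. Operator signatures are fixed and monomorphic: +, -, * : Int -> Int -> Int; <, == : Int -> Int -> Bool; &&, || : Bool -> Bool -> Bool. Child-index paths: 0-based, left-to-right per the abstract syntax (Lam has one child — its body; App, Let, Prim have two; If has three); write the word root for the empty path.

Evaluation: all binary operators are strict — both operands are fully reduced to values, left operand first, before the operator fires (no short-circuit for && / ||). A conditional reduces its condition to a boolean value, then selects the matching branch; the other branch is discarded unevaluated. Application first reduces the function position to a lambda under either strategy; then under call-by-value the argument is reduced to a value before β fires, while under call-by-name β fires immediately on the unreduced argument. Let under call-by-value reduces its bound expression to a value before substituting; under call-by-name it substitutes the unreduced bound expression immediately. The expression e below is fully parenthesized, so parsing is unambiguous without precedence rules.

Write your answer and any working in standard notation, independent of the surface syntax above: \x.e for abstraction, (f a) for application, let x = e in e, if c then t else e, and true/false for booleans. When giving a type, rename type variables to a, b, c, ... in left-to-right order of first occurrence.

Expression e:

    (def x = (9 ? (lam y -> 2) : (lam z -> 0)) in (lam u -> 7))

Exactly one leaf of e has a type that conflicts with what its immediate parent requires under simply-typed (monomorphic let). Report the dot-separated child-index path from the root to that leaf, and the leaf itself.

Answer: 0.0 : 9

Derivation:
  unify Int ~ Bool
  FAIL: mismatch Int ~ Bool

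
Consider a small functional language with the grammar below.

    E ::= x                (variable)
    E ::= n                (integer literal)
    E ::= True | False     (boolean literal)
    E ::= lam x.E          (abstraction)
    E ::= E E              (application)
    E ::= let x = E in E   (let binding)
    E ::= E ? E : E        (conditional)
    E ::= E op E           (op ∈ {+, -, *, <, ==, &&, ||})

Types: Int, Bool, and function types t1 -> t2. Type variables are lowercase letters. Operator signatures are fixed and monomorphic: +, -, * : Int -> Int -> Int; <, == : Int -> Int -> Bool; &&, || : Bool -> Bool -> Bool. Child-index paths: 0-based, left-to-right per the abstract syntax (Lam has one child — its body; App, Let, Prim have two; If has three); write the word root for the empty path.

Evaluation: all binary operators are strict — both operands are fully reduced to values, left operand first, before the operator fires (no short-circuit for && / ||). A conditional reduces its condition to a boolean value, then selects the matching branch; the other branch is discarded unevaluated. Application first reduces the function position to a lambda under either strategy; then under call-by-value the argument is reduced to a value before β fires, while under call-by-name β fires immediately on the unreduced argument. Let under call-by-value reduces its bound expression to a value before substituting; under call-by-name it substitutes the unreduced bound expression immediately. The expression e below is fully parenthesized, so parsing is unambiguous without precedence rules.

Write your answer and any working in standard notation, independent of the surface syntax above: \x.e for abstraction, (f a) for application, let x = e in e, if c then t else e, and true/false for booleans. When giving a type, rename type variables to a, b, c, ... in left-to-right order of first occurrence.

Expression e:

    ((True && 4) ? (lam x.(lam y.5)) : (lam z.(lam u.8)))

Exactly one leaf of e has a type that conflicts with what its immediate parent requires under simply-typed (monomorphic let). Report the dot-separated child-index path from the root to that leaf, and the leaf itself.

Derivation:
  unify Bool ~ Bool
  unify Int ~ Bool
  FAIL: mismatch Int ~ Bool

Answer: 0.1 : 4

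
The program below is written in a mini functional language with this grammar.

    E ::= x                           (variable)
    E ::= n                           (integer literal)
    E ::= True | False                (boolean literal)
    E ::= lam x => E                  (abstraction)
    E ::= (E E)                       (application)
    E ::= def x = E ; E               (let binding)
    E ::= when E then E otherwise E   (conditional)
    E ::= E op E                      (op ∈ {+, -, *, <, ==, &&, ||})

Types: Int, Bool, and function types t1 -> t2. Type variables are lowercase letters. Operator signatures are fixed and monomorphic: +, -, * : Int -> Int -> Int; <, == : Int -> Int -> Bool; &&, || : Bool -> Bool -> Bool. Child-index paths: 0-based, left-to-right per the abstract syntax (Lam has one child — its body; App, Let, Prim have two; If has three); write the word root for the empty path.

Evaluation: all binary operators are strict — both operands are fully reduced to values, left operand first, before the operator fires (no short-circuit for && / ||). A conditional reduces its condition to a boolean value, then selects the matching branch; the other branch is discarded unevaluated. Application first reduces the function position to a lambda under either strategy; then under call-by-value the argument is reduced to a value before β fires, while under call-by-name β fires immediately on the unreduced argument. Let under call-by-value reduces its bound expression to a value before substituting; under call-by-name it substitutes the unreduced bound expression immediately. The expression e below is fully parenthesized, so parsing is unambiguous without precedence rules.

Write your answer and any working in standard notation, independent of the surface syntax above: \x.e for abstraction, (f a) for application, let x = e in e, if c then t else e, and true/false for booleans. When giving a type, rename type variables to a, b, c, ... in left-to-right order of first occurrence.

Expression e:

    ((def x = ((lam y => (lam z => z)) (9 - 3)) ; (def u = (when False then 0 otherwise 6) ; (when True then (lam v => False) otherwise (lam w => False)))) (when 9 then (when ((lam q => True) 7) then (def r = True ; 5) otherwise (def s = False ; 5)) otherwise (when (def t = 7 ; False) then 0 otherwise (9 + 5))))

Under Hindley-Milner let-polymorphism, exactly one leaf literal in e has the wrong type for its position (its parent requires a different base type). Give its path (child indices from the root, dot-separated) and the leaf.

Answer: 1.0 : 9

Working:
z : b
\z._ : b -> b
\y._ : a -> b -> b
  unify Int ~ Int
  unify Int ~ Int
  unify a -> b -> b ~ Int -> c
  unify a ~ Int
  unify b -> b ~ c
_ _ : b -> b
let x : forall. b -> b
  unify Bool ~ Bool
  unify Int ~ Int
let u : Int
  unify Bool ~ Bool
\v._ : d -> Bool
\w._ : e -> Bool
  unify d -> Bool ~ e -> Bool
  unify d ~ e
  unify Bool ~ Bool
  unify Int ~ Bool
  FAIL: mismatch Int ~ Bool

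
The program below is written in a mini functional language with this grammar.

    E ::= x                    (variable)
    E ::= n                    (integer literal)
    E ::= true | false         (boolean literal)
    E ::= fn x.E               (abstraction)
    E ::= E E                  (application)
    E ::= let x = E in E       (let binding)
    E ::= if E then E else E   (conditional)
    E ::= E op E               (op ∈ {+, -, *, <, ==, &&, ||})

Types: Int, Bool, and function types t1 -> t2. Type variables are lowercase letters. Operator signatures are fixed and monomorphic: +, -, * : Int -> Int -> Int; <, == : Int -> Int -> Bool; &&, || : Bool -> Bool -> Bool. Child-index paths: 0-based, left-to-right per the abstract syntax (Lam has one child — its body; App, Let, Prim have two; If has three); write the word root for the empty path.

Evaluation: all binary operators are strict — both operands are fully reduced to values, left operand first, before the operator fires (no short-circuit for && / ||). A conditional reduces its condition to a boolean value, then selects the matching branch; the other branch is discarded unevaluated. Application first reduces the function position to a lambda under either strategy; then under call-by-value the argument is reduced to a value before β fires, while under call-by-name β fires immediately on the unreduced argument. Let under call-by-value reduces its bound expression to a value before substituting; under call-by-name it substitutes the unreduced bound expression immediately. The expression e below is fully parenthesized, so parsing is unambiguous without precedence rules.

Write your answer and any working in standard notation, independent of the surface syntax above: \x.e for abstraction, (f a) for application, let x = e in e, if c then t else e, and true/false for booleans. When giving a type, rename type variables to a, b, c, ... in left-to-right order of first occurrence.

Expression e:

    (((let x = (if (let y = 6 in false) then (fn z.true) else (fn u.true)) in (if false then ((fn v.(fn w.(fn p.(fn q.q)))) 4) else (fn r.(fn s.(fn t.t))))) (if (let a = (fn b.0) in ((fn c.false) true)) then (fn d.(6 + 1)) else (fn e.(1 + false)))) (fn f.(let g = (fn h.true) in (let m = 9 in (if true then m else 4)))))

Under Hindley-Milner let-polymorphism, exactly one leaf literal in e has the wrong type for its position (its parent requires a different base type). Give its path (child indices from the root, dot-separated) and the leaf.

Working:
let y : Int
  unify Bool ~ Bool
\z._ : a -> Bool
\u._ : b -> Bool
  unify a -> Bool ~ b -> Bool
  unify a ~ b
  unify Bool ~ Bool
let x : forall. b -> Bool
  unify Bool ~ Bool
q : f
\q._ : f -> f
\p._ : e -> f -> f
\w._ : d -> e -> f -> f
\v._ : c -> d -> e -> f -> f
  unify c -> d -> e -> f -> f ~ Int -> g
  unify c ~ Int
  unify d -> e -> f -> f ~ g
_ _ : d -> e -> f -> f
t : j
\t._ : j -> j
\s._ : i -> j -> j
\r._ : h -> i -> j -> j
  unify d -> e -> f -> f ~ h -> i -> j -> j
  unify d ~ h
  unify e -> f -> f ~ i -> j -> j
  unify e ~ i
  unify f -> f ~ j -> j
  unify f ~ j
  unify j ~ j
\b._ : k -> Int
let a : forall. k -> Int
\c._ : l -> Bool
  unify l -> Bool ~ Bool -> m
  unify l ~ Bool
  unify Bool ~ m
_ _ : Bool
  unify Bool ~ Bool
  unify Int ~ Int
  unify Int ~ Int
\d._ : n -> Int
  unify Int ~ Int
  unify Bool ~ Int
  FAIL: mismatch Bool ~ Int

Answer: 0.1.2.0.1 : false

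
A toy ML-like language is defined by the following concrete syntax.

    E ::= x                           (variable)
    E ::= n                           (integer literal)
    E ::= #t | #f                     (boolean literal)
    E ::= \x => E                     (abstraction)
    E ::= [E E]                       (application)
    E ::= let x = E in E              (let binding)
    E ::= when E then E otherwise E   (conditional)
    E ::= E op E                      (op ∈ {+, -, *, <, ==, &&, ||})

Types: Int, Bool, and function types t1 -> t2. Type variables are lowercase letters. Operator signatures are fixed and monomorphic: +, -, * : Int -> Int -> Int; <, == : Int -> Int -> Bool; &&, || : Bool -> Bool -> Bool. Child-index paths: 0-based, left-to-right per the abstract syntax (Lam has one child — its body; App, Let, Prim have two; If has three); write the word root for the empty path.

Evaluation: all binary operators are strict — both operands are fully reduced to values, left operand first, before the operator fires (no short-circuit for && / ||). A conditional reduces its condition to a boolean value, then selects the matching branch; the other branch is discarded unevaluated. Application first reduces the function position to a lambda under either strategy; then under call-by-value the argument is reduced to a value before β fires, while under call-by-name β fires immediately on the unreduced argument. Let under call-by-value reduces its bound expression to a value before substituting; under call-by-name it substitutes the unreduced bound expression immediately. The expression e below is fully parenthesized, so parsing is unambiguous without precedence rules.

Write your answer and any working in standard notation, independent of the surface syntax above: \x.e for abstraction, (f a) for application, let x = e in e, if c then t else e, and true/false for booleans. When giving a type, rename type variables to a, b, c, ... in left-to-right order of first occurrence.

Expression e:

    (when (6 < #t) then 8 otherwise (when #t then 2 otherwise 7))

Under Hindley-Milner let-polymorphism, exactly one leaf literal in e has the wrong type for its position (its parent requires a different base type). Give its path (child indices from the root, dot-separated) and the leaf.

Answer: 0.1 : true

Working:
  unify Int ~ Int
  unify Bool ~ Int
  FAIL: mismatch Bool ~ Int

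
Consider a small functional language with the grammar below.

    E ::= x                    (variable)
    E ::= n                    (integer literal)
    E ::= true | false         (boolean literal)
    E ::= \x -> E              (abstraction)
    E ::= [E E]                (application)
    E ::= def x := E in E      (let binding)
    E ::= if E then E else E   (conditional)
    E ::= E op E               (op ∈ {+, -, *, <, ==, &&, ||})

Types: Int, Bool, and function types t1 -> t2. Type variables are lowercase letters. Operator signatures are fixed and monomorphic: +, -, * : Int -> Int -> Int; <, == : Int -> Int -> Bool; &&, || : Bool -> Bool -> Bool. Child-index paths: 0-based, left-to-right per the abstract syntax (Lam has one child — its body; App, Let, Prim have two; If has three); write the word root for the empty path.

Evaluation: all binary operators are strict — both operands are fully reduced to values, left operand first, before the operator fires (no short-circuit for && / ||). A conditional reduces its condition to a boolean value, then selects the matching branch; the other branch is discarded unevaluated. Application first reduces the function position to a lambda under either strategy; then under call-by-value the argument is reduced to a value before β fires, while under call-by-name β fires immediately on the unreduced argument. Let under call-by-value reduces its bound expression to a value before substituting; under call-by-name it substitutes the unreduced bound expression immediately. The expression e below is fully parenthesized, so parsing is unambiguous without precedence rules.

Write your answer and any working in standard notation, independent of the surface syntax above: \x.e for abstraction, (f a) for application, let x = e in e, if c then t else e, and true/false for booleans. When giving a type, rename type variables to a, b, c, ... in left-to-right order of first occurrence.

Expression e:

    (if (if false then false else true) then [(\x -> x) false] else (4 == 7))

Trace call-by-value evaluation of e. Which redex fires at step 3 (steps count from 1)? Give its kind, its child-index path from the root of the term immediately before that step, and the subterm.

Trace:
step 0: (if (if false then false else true) then ((\x.x) false) else (4 == 7))
step 1: [if@0] (if true then ((\x.x) false) else (4 == 7))
step 2: [if@root] ((\x.x) false)
step 3: [beta@root] false

Answer: beta at root : ((\x.x) false)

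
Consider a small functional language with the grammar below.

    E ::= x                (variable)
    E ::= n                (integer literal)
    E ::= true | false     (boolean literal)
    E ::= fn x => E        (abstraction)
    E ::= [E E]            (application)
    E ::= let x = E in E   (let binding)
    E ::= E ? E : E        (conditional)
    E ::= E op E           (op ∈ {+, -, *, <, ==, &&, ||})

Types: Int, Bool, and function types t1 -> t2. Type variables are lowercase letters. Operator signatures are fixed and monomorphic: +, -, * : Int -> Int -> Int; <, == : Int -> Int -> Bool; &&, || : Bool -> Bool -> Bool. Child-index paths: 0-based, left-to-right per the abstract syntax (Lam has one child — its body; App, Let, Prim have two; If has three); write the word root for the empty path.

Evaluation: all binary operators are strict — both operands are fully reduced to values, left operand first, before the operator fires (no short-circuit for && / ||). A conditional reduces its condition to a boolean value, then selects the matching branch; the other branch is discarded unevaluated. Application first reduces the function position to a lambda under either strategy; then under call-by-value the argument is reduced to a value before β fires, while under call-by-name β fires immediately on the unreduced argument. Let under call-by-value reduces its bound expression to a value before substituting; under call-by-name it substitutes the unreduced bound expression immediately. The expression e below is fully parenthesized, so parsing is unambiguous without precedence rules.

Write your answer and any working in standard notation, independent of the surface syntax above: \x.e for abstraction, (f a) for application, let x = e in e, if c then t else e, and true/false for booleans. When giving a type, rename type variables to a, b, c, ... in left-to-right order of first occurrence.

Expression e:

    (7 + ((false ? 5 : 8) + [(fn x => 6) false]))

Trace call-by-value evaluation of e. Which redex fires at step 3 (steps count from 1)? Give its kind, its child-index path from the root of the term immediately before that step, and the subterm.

Answer: delta at 1 : (8 + 6)

Derivation:
step 0: (7 + ((if false then 5 else 8) + ((\x.6) false)))
step 1: [if@1.0] (7 + (8 + ((\x.6) false)))
step 2: [beta@1.1] (7 + (8 + 6))
step 3: [delta@1] (7 + 14)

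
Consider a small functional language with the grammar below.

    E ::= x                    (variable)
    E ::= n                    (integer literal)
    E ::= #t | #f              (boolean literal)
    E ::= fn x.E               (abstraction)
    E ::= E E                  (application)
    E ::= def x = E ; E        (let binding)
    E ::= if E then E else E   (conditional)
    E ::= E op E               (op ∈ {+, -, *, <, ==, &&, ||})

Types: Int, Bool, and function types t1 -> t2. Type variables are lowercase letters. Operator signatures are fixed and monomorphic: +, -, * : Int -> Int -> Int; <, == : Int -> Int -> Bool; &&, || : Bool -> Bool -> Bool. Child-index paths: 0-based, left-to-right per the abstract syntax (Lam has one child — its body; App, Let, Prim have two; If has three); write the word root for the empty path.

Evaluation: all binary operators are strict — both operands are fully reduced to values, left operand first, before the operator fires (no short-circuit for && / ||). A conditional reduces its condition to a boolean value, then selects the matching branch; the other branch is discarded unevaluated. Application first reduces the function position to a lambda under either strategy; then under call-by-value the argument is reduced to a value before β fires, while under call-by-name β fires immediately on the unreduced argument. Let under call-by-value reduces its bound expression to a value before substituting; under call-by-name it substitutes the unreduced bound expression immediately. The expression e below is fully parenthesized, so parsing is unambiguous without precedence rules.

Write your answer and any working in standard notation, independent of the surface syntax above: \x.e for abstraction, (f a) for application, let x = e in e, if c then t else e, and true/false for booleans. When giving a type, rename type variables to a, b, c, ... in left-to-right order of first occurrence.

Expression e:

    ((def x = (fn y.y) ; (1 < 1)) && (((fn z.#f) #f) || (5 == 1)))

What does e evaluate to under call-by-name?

Answer: false

Working:
step 0: ((let x = (\y.y) in (1 < 1)) && (((\z.false) false) || (5 == 1)))
step 1: [let@0] ((1 < 1) && (((\z.false) false) || (5 == 1)))
step 2: [delta@0] (false && (((\z.false) false) || (5 == 1)))
step 3: [beta@1.0] (false && (false || (5 == 1)))
step 4: [delta@1.1] (false && (false || false))
step 5: [delta@1] (false && false)
step 6: [delta@root] false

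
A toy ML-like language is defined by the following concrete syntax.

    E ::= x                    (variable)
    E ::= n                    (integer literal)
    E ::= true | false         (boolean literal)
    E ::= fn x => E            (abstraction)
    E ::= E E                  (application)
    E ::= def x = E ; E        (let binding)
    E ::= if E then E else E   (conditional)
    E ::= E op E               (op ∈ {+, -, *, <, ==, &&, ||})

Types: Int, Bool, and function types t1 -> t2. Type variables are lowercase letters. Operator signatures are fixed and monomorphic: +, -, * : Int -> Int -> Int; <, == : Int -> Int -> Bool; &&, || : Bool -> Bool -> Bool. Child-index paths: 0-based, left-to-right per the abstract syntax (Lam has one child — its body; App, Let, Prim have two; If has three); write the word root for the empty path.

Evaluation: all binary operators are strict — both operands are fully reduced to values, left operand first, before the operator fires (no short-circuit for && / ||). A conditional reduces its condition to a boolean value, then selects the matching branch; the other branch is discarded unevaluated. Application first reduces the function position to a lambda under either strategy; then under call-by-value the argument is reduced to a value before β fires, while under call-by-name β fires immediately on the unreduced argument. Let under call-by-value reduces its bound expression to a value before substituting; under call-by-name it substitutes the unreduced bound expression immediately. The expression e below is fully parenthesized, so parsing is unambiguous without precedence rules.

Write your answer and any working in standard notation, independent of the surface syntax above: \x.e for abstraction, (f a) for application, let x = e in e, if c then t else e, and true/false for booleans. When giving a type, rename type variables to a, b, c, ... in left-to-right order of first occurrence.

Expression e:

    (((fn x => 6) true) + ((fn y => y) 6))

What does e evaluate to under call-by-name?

Derivation:
step 0: (((\x.6) true) + ((\y.y) 6))
step 1: [beta@0] (6 + ((\y.y) 6))
step 2: [beta@1] (6 + 6)
step 3: [delta@root] 12

Answer: 12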